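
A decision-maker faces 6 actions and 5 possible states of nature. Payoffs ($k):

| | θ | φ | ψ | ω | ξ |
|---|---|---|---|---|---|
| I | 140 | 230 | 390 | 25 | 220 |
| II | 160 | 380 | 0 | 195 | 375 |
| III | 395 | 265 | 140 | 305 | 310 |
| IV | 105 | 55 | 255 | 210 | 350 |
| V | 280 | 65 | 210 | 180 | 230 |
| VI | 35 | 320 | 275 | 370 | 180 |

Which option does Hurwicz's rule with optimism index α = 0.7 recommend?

III

I: 0.7·390 + 0.3·25 = 280.5
II: 0.7·380 + 0.3·0 = 266
III: 0.7·395 + 0.3·140 = 318.5
IV: 0.7·350 + 0.3·55 = 261.5
V: 0.7·280 + 0.3·65 = 215.5
VI: 0.7·370 + 0.3·35 = 269.5
Highest Hurwicz score = 318.5 → III.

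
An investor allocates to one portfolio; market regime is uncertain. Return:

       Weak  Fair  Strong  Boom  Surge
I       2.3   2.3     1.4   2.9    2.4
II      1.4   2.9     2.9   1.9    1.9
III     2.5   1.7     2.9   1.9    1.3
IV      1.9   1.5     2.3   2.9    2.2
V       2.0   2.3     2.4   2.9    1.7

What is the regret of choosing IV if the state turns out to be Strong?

0.6

Best payoff under Strong is 2.9.
Regret = 2.9 − 2.3 = 0.6.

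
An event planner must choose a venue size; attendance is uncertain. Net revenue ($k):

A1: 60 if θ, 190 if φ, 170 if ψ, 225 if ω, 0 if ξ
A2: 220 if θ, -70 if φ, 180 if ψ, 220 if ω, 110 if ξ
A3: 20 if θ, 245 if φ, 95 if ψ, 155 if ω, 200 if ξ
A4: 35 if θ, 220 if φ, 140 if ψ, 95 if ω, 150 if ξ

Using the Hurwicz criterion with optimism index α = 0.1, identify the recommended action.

A1: 0.1·225 + 0.9·0 = 22.5
A2: 0.1·220 + 0.9·(-70) = -41
A3: 0.1·245 + 0.9·20 = 42.5
A4: 0.1·220 + 0.9·35 = 53.5
Highest Hurwicz score = 53.5 → A4.

A4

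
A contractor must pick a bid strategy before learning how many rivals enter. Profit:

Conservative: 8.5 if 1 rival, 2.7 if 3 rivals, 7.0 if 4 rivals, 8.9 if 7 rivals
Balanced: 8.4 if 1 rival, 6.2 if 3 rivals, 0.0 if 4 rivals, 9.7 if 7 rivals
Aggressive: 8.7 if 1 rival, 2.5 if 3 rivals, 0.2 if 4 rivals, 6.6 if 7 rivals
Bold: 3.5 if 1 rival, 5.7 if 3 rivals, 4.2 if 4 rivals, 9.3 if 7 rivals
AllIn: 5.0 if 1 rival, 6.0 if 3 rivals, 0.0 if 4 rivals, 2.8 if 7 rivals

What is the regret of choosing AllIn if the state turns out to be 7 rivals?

6.9

Best payoff under 7 rivals is 9.7.
Regret = 9.7 − 2.8 = 6.9.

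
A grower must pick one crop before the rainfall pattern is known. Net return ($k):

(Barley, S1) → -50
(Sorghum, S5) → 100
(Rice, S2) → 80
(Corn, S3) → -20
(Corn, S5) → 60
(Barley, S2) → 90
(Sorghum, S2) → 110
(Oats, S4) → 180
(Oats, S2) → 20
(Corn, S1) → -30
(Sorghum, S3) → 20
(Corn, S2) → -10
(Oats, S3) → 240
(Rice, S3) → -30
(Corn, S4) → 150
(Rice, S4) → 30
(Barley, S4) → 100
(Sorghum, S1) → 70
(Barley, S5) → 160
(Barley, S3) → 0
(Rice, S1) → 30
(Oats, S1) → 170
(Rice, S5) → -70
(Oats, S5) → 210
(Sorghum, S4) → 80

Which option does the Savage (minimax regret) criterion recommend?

Column bests: S1=170, S2=110, S3=240, S4=180, S5=210.
Barley regrets: 220, 20, 240, 80, 50 → max 240
Oats regrets: 0, 90, 0, 0, 0 → max 90
Corn regrets: 200, 120, 260, 30, 150 → max 260
Sorghum regrets: 100, 0, 220, 100, 110 → max 220
Rice regrets: 140, 30, 270, 150, 280 → max 280
Smallest max regret = 90 → Oats.

Oats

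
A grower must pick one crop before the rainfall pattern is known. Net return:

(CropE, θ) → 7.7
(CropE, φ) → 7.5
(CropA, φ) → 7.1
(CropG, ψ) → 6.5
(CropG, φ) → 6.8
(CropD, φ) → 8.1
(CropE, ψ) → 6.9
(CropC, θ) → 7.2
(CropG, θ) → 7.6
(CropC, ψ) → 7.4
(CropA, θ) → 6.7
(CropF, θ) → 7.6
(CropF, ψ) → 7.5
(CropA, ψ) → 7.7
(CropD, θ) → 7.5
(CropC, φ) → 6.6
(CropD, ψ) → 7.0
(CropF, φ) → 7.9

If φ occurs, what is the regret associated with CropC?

1.5

Best payoff under φ is 8.1.
Regret = 8.1 − 6.6 = 1.5.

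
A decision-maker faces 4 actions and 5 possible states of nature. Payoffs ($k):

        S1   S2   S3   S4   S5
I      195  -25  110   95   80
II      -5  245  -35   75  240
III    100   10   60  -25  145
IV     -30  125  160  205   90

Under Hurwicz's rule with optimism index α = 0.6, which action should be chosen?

II

I: 0.6·195 + 0.4·(-25) = 107
II: 0.6·245 + 0.4·(-35) = 133
III: 0.6·145 + 0.4·(-25) = 77
IV: 0.6·205 + 0.4·(-30) = 111
Highest Hurwicz score = 133 → II.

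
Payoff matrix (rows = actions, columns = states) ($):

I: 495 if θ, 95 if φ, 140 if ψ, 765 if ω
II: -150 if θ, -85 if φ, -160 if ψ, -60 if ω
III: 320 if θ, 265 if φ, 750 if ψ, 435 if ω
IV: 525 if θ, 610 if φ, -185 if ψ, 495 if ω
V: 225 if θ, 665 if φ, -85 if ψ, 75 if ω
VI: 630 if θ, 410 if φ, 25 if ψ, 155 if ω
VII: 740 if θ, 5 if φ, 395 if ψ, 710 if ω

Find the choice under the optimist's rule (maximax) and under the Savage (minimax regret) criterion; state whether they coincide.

maximax → I; minimax regret → III (disagree)

Row maxima: I=765, II=-60, III=750, IV=610, V=665, VI=630, VII=740
Best best-case = 765 → I.
Column bests: θ=740, φ=665, ψ=750, ω=765.
I regrets: 245, 570, 610, 0 → max 610
II regrets: 890, 750, 910, 825 → max 910
III regrets: 420, 400, 0, 330 → max 420
IV regrets: 215, 55, 935, 270 → max 935
V regrets: 515, 0, 835, 690 → max 835
VI regrets: 110, 255, 725, 610 → max 725
VII regrets: 0, 660, 355, 55 → max 660
Smallest max regret = 420 → III.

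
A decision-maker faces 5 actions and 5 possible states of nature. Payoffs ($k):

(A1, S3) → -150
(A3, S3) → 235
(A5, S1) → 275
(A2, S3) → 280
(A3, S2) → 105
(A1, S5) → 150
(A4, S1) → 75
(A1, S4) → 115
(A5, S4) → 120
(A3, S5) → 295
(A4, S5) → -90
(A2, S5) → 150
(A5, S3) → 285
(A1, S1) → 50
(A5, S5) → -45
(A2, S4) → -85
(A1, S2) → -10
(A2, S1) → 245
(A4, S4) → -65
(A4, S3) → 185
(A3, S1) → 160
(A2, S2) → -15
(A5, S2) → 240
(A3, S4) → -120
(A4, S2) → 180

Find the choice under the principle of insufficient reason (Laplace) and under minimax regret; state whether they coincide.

laplace → A5; minimax regret → A3 (disagree)

Row averages: A1=31, A2=115, A3=135, A4=57, A5=175
Highest average = 175 → A5.
Column bests: S1=275, S2=240, S3=285, S4=120, S5=295.
A1 regrets: 225, 250, 435, 5, 145 → max 435
A2 regrets: 30, 255, 5, 205, 145 → max 255
A3 regrets: 115, 135, 50, 240, 0 → max 240
A4 regrets: 200, 60, 100, 185, 385 → max 385
A5 regrets: 0, 0, 0, 0, 340 → max 340
Smallest max regret = 240 → A3.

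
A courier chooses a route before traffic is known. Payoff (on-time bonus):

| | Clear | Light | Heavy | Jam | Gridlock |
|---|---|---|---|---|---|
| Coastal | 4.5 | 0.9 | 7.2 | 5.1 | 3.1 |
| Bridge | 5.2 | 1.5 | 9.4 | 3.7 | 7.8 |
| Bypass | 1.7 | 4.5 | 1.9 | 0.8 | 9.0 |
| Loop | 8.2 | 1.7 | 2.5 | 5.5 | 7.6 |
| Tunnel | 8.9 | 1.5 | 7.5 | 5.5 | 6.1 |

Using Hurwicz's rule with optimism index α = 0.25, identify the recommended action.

Bridge

Coastal: 0.25·7.2 + 0.75·0.9 = 2.475
Bridge: 0.25·9.4 + 0.75·1.5 = 3.475
Bypass: 0.25·9.0 + 0.75·0.8 = 2.85
Loop: 0.25·8.2 + 0.75·1.7 = 3.325
Tunnel: 0.25·8.9 + 0.75·1.5 = 3.35
Highest Hurwicz score = 3.475 → Bridge.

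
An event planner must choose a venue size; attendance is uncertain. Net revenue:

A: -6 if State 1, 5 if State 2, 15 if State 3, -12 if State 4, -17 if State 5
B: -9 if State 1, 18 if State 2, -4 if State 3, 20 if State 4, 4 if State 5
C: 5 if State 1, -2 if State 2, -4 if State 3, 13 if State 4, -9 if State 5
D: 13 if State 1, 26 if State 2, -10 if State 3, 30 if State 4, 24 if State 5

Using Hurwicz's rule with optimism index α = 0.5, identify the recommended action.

A: 0.5·15 + 0.5·(-17) = -1
B: 0.5·20 + 0.5·(-9) = 5.5
C: 0.5·13 + 0.5·(-9) = 2
D: 0.5·30 + 0.5·(-10) = 10
Highest Hurwicz score = 10 → D.

D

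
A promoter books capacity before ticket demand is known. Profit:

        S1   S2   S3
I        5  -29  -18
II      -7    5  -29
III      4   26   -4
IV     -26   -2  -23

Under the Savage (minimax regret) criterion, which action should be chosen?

III

Column bests: S1=5, S2=26, S3=-4.
I regrets: 0, 55, 14 → max 55
II regrets: 12, 21, 25 → max 25
III regrets: 1, 0, 0 → max 1
IV regrets: 31, 28, 19 → max 31
Smallest max regret = 1 → III.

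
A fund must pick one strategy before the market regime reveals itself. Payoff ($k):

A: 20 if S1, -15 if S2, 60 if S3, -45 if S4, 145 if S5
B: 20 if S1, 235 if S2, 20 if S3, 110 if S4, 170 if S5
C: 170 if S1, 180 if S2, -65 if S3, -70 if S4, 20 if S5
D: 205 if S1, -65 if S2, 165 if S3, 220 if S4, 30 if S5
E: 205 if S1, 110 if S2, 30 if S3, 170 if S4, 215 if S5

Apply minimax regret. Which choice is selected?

Column bests: S1=205, S2=235, S3=165, S4=220, S5=215.
A regrets: 185, 250, 105, 265, 70 → max 265
B regrets: 185, 0, 145, 110, 45 → max 185
C regrets: 35, 55, 230, 290, 195 → max 290
D regrets: 0, 300, 0, 0, 185 → max 300
E regrets: 0, 125, 135, 50, 0 → max 135
Smallest max regret = 135 → E.

E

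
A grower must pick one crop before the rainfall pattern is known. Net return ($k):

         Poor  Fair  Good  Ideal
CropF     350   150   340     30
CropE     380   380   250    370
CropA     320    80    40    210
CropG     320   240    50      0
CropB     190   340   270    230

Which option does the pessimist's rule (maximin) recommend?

CropE

Row minima: CropF=30, CropE=250, CropA=40, CropG=0, CropB=190
Best worst-case = 250 → CropE.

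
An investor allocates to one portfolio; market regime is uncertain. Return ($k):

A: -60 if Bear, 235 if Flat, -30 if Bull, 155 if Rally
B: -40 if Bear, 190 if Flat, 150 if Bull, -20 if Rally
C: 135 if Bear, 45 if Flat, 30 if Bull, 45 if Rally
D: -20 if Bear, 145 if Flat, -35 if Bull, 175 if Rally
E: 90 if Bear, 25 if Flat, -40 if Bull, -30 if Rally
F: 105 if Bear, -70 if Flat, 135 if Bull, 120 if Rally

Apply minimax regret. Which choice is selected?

Column bests: Bear=135, Flat=235, Bull=150, Rally=175.
A regrets: 195, 0, 180, 20 → max 195
B regrets: 175, 45, 0, 195 → max 195
C regrets: 0, 190, 120, 130 → max 190
D regrets: 155, 90, 185, 0 → max 185
E regrets: 45, 210, 190, 205 → max 210
F regrets: 30, 305, 15, 55 → max 305
Smallest max regret = 185 → D.

D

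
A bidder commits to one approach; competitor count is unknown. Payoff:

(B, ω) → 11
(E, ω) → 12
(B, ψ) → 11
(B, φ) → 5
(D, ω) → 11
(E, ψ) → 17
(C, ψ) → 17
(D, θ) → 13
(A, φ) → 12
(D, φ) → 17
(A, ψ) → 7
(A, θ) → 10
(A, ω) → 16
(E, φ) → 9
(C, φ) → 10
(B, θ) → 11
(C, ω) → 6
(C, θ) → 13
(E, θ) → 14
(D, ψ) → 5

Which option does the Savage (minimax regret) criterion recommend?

Column bests: θ=14, φ=17, ψ=17, ω=16.
A regrets: 4, 5, 10, 0 → max 10
B regrets: 3, 12, 6, 5 → max 12
C regrets: 1, 7, 0, 10 → max 10
D regrets: 1, 0, 12, 5 → max 12
E regrets: 0, 8, 0, 4 → max 8
Smallest max regret = 8 → E.

E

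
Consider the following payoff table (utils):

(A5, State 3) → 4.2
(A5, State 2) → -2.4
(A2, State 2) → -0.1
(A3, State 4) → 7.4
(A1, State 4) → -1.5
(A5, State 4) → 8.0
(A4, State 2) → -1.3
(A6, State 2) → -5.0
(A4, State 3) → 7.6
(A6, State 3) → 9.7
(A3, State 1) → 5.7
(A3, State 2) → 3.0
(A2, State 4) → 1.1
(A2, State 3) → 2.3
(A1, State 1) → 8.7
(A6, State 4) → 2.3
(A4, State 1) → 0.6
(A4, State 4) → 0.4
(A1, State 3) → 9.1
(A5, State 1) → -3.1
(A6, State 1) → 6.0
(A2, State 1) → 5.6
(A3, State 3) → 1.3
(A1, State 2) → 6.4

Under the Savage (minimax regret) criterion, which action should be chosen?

Column bests: State 1=8.7, State 2=6.4, State 3=9.7, State 4=8.0.
A1 regrets: 0.0, 0.0, 0.6, 9.5 → max 9.5
A2 regrets: 3.1, 6.5, 7.4, 6.9 → max 7.4
A3 regrets: 3.0, 3.4, 8.4, 0.6 → max 8.4
A4 regrets: 8.1, 7.7, 2.1, 7.6 → max 8.1
A5 regrets: 11.8, 8.8, 5.5, 0.0 → max 11.8
A6 regrets: 2.7, 11.4, 0.0, 5.7 → max 11.4
Smallest max regret = 7.4 → A2.

A2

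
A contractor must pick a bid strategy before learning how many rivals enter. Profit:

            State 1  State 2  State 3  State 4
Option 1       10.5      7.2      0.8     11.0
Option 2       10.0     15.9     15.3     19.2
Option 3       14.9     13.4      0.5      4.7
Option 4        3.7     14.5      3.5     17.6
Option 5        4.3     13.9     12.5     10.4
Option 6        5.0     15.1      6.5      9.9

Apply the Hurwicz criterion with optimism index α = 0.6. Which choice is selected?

Option 2

Option 1: 0.6·11.0 + 0.4·0.8 = 6.92
Option 2: 0.6·19.2 + 0.4·10.0 = 15.52
Option 3: 0.6·14.9 + 0.4·0.5 = 9.14
Option 4: 0.6·17.6 + 0.4·3.5 = 11.96
Option 5: 0.6·13.9 + 0.4·4.3 = 10.06
Option 6: 0.6·15.1 + 0.4·5.0 = 11.06
Highest Hurwicz score = 15.52 → Option 2.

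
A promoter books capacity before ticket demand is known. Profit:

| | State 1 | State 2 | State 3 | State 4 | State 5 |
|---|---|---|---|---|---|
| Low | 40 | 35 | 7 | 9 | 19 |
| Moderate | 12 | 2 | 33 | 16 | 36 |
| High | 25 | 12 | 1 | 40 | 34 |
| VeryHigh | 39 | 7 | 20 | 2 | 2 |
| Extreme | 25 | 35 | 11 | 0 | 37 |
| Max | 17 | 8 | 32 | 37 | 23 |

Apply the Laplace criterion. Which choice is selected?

Max

Row averages: Low=22, Moderate=19.8, High=22.4, VeryHigh=14, Extreme=21.6, Max=23.4
Highest average = 23.4 → Max.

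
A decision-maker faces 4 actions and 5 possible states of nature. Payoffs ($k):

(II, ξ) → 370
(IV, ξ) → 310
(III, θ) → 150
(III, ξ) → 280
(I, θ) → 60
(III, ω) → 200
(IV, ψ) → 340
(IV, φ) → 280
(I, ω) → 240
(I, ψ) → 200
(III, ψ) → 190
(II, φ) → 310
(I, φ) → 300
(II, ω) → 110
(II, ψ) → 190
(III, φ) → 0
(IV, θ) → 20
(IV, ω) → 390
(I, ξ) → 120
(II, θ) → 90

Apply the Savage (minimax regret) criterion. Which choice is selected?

Column bests: θ=150, φ=310, ψ=340, ω=390, ξ=370.
I regrets: 90, 10, 140, 150, 250 → max 250
II regrets: 60, 0, 150, 280, 0 → max 280
III regrets: 0, 310, 150, 190, 90 → max 310
IV regrets: 130, 30, 0, 0, 60 → max 130
Smallest max regret = 130 → IV.

IV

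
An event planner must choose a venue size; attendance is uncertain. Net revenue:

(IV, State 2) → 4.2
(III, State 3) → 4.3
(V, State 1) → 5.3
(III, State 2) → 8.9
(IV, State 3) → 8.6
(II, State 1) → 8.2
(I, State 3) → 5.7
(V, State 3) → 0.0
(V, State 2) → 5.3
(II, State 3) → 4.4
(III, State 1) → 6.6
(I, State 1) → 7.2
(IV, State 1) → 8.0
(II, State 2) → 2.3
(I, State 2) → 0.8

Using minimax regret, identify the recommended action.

Column bests: State 1=8.2, State 2=8.9, State 3=8.6.
I regrets: 1.0, 8.1, 2.9 → max 8.1
II regrets: 0.0, 6.6, 4.2 → max 6.6
III regrets: 1.6, 0.0, 4.3 → max 4.3
IV regrets: 0.2, 4.7, 0.0 → max 4.7
V regrets: 2.9, 3.6, 8.6 → max 8.6
Smallest max regret = 4.3 → III.

III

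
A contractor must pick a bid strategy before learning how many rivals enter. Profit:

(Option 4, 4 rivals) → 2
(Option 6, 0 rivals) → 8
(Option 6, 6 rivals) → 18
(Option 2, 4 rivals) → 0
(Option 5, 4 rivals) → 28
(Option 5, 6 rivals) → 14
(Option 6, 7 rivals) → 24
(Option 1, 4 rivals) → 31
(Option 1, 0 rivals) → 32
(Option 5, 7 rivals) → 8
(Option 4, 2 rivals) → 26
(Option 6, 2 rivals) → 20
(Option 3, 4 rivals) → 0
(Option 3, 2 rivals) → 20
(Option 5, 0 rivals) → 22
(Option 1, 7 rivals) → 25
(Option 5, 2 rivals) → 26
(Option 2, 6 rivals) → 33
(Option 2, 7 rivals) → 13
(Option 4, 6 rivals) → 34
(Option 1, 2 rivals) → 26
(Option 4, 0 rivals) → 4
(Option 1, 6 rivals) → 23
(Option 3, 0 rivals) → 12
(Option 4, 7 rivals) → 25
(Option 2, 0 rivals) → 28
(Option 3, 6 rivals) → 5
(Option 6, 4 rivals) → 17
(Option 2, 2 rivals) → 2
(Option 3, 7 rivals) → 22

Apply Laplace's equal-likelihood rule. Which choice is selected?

Option 1

Row averages: Option 1=27.4, Option 2=15.2, Option 3=11.8, Option 4=18.2, Option 5=19.6, Option 6=17.4
Highest average = 27.4 → Option 1.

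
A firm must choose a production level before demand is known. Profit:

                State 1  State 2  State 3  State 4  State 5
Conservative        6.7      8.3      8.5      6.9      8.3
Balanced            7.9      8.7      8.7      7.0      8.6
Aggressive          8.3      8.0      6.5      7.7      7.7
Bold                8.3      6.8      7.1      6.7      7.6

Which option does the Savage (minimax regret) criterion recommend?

Balanced

Column bests: State 1=8.3, State 2=8.7, State 3=8.7, State 4=7.7, State 5=8.6.
Conservative regrets: 1.6, 0.4, 0.2, 0.8, 0.3 → max 1.6
Balanced regrets: 0.4, 0.0, 0.0, 0.7, 0.0 → max 0.7
Aggressive regrets: 0.0, 0.7, 2.2, 0.0, 0.9 → max 2.2
Bold regrets: 0.0, 1.9, 1.6, 1.0, 1.0 → max 1.9
Smallest max regret = 0.7 → Balanced.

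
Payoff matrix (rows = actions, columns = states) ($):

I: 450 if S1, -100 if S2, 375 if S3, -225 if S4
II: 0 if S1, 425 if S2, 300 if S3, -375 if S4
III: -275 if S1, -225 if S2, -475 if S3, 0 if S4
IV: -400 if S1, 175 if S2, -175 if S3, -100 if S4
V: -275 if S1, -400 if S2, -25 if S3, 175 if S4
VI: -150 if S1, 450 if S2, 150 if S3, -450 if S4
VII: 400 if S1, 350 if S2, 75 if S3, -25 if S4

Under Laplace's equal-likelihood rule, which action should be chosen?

Row averages: I=125, II=87.5, III=-243.75, IV=-125, V=-131.25, VI=0, VII=200
Highest average = 200 → VII.

VII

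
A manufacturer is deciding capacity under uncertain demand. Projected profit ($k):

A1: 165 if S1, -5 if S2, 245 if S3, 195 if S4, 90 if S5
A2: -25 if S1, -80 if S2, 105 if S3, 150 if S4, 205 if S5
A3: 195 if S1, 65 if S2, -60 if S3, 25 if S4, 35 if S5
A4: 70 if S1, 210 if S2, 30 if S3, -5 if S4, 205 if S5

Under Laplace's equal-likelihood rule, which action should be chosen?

Row averages: A1=138, A2=71, A3=52, A4=102
Highest average = 138 → A1.

A1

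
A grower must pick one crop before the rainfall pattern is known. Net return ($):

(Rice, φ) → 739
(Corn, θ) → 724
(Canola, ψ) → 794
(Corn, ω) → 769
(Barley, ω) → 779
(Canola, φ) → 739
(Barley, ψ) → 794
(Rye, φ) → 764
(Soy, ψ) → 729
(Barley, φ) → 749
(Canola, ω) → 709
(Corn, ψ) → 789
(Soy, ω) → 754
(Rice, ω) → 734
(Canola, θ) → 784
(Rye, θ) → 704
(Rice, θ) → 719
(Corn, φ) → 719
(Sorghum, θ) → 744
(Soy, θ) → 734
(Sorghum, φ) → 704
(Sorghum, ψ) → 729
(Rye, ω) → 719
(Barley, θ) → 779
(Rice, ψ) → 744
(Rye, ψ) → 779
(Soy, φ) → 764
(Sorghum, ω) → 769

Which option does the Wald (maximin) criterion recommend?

Row minima: Soy=729, Rye=704, Barley=749, Corn=719, Rice=719, Sorghum=704, Canola=709
Best worst-case = 749 → Barley.

Barley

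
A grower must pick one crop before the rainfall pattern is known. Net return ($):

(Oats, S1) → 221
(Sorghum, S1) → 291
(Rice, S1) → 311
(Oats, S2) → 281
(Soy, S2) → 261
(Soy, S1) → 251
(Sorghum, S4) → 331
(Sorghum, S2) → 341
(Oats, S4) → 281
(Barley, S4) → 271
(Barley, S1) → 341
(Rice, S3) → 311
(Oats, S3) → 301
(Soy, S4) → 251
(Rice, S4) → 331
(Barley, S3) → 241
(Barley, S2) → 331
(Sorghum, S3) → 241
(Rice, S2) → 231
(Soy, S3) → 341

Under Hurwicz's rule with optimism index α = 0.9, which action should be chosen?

Soy

Barley: 0.9·341 + 0.1·241 = 331
Sorghum: 0.9·341 + 0.1·241 = 331
Oats: 0.9·301 + 0.1·221 = 293
Soy: 0.9·341 + 0.1·251 = 332
Rice: 0.9·331 + 0.1·231 = 321
Highest Hurwicz score = 332 → Soy.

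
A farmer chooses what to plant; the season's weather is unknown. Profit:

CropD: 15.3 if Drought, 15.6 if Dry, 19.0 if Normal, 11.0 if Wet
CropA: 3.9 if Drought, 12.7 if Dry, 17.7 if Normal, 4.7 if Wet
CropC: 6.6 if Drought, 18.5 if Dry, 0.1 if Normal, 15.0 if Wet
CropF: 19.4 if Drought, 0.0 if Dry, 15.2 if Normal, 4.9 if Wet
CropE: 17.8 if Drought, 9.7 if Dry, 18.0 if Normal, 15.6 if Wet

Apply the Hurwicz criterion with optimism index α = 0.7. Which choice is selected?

CropD

CropD: 0.7·19.0 + 0.3·11.0 = 16.6
CropA: 0.7·17.7 + 0.3·3.9 = 13.56
CropC: 0.7·18.5 + 0.3·0.1 = 12.98
CropF: 0.7·19.4 + 0.3·0.0 = 13.58
CropE: 0.7·18.0 + 0.3·9.7 = 15.51
Highest Hurwicz score = 16.6 → CropD.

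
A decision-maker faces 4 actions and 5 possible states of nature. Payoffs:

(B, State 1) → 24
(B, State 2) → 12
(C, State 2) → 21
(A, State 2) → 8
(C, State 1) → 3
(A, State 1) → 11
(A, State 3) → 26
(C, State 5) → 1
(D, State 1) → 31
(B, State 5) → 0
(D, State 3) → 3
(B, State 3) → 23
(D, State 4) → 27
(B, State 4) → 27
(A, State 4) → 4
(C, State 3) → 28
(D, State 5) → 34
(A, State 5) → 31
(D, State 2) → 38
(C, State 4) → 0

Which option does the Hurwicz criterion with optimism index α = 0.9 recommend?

A: 0.9·31 + 0.1·4 = 28.3
B: 0.9·27 + 0.1·0 = 24.3
C: 0.9·28 + 0.1·0 = 25.2
D: 0.9·38 + 0.1·3 = 34.5
Highest Hurwicz score = 34.5 → D.

D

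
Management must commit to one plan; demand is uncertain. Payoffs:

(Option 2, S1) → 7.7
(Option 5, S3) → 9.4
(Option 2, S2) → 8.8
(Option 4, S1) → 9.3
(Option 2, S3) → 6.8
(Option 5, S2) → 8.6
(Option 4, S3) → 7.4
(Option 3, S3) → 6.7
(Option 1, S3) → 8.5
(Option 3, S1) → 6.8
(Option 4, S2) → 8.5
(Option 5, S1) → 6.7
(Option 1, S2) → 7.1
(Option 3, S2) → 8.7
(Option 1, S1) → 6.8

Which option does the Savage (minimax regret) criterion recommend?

Option 4

Column bests: S1=9.3, S2=8.8, S3=9.4.
Option 1 regrets: 2.5, 1.7, 0.9 → max 2.5
Option 2 regrets: 1.6, 0.0, 2.6 → max 2.6
Option 3 regrets: 2.5, 0.1, 2.7 → max 2.7
Option 4 regrets: 0.0, 0.3, 2.0 → max 2.0
Option 5 regrets: 2.6, 0.2, 0.0 → max 2.6
Smallest max regret = 2.0 → Option 4.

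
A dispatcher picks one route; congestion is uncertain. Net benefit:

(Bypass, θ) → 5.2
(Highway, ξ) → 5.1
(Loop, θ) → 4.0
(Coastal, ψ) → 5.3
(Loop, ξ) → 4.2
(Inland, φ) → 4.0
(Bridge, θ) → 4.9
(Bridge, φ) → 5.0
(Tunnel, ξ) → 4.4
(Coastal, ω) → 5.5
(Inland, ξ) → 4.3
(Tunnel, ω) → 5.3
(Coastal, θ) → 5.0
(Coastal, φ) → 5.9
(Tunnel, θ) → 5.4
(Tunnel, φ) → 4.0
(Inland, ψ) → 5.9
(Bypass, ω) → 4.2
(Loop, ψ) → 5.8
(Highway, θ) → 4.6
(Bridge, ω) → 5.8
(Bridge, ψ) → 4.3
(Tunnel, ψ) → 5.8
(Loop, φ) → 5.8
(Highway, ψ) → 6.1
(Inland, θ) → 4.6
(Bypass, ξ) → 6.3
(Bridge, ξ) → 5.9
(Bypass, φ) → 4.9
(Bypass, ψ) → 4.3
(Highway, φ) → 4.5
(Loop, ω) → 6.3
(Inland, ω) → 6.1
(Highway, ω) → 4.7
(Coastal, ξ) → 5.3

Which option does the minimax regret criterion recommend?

Column bests: θ=5.4, φ=5.9, ψ=6.1, ω=6.3, ξ=6.3.
Bypass regrets: 0.2, 1.0, 1.8, 2.1, 0.0 → max 2.1
Tunnel regrets: 0.0, 1.9, 0.3, 1.0, 1.9 → max 1.9
Coastal regrets: 0.4, 0.0, 0.8, 0.8, 1.0 → max 1.0
Loop regrets: 1.4, 0.1, 0.3, 0.0, 2.1 → max 2.1
Highway regrets: 0.8, 1.4, 0.0, 1.6, 1.2 → max 1.6
Inland regrets: 0.8, 1.9, 0.2, 0.2, 2.0 → max 2.0
Bridge regrets: 0.5, 0.9, 1.8, 0.5, 0.4 → max 1.8
Smallest max regret = 1.0 → Coastal.

Coastal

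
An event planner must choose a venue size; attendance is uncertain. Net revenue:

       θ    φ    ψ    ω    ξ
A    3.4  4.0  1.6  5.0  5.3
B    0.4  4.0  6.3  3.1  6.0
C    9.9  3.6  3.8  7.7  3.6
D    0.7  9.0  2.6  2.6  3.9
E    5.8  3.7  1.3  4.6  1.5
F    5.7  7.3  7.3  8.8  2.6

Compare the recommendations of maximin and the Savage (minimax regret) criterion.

Row minima: A=1.6, B=0.4, C=3.6, D=0.7, E=1.3, F=2.6
Best worst-case = 3.6 → C.
Column bests: θ=9.9, φ=9.0, ψ=7.3, ω=8.8, ξ=6.0.
A regrets: 6.5, 5.0, 5.7, 3.8, 0.7 → max 6.5
B regrets: 9.5, 5.0, 1.0, 5.7, 0.0 → max 9.5
C regrets: 0.0, 5.4, 3.5, 1.1, 2.4 → max 5.4
D regrets: 9.2, 0.0, 4.7, 6.2, 2.1 → max 9.2
E regrets: 4.1, 5.3, 6.0, 4.2, 4.5 → max 6.0
F regrets: 4.2, 1.7, 0.0, 0.0, 3.4 → max 4.2
Smallest max regret = 4.2 → F.

maximin → C; minimax regret → F (disagree)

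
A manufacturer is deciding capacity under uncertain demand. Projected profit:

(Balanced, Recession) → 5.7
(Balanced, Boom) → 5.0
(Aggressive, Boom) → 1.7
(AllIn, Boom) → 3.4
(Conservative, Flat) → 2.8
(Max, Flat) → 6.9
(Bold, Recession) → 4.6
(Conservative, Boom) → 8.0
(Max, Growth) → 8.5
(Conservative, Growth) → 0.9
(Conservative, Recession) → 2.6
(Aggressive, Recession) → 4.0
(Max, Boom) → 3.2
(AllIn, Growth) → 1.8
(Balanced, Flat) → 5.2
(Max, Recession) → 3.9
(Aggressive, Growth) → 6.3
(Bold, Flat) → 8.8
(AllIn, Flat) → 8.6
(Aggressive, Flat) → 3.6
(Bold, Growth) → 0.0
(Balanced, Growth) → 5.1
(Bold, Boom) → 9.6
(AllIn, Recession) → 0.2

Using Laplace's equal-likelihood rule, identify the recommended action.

Bold

Row averages: Conservative=3.575, Balanced=5.25, Aggressive=3.9, Bold=5.75, AllIn=3.5, Max=5.625
Highest average = 5.75 → Bold.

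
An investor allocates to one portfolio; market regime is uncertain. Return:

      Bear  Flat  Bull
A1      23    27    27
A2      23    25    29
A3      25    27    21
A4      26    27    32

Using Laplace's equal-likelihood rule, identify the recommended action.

Row averages: A1=77/3, A2=77/3, A3=73/3, A4=85/3
Highest average = 85/3 → A4.

A4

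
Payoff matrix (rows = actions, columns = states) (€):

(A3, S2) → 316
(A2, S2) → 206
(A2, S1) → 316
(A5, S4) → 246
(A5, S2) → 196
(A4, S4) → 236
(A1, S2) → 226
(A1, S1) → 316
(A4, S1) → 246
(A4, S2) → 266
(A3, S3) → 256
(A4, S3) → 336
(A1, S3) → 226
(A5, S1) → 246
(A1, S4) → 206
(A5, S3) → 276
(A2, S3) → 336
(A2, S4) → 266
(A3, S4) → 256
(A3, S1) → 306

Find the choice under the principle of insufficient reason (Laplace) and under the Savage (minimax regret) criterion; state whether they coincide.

Row averages: A1=243.5, A2=281, A3=283.5, A4=271, A5=241
Highest average = 283.5 → A3.
Column bests: S1=316, S2=316, S3=336, S4=266.
A1 regrets: 0, 90, 110, 60 → max 110
A2 regrets: 0, 110, 0, 0 → max 110
A3 regrets: 10, 0, 80, 10 → max 80
A4 regrets: 70, 50, 0, 30 → max 70
A5 regrets: 70, 120, 60, 20 → max 120
Smallest max regret = 70 → A4.

laplace → A3; minimax regret → A4 (disagree)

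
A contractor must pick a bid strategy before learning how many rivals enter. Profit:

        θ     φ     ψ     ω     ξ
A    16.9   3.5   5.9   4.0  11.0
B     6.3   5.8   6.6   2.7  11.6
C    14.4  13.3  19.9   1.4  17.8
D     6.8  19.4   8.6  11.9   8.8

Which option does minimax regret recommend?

Column bests: θ=16.9, φ=19.4, ψ=19.9, ω=11.9, ξ=17.8.
A regrets: 0.0, 15.9, 14.0, 7.9, 6.8 → max 15.9
B regrets: 10.6, 13.6, 13.3, 9.2, 6.2 → max 13.6
C regrets: 2.5, 6.1, 0.0, 10.5, 0.0 → max 10.5
D regrets: 10.1, 0.0, 11.3, 0.0, 9.0 → max 11.3
Smallest max regret = 10.5 → C.

C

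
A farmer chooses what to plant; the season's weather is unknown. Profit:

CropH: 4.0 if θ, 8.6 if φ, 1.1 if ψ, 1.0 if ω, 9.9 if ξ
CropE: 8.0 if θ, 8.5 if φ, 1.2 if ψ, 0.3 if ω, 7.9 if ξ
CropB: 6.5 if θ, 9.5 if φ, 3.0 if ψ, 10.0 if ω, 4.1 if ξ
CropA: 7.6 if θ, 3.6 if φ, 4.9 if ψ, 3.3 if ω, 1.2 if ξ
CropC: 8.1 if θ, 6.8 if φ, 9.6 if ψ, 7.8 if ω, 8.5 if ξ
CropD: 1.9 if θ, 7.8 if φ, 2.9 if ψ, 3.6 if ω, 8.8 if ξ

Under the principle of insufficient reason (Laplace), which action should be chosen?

Row averages: CropH=4.92, CropE=5.18, CropB=6.62, CropA=4.12, CropC=8.16, CropD=5
Highest average = 8.16 → CropC.

CropC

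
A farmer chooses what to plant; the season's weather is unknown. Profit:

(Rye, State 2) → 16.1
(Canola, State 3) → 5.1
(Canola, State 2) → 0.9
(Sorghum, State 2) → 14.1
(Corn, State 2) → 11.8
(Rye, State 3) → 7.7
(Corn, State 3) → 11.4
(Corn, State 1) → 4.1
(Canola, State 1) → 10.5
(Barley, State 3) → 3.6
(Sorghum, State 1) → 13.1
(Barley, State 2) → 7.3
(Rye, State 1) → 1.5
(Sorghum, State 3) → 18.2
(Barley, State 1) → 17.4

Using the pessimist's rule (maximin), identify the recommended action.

Row minima: Canola=0.9, Sorghum=13.1, Barley=3.6, Rye=1.5, Corn=4.1
Best worst-case = 13.1 → Sorghum.

Sorghum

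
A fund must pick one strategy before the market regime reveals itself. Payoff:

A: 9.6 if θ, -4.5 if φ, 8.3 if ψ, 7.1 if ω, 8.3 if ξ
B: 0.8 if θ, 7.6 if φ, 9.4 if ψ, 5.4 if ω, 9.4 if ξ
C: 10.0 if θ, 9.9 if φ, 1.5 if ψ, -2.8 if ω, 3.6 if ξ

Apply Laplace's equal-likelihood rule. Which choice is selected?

Row averages: A=5.76, B=6.52, C=4.44
Highest average = 6.52 → B.

B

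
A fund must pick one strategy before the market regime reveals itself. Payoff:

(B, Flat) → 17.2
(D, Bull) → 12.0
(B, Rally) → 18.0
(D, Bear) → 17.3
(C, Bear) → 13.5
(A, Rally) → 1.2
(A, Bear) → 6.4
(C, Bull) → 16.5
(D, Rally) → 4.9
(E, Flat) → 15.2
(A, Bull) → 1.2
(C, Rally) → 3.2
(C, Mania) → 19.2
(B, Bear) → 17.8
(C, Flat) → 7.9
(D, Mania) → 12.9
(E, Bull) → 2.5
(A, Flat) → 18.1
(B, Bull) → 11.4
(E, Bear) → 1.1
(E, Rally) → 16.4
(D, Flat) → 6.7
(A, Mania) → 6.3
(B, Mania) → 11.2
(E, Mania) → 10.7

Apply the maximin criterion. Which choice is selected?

Row minima: A=1.2, B=11.2, C=3.2, D=4.9, E=1.1
Best worst-case = 11.2 → B.

B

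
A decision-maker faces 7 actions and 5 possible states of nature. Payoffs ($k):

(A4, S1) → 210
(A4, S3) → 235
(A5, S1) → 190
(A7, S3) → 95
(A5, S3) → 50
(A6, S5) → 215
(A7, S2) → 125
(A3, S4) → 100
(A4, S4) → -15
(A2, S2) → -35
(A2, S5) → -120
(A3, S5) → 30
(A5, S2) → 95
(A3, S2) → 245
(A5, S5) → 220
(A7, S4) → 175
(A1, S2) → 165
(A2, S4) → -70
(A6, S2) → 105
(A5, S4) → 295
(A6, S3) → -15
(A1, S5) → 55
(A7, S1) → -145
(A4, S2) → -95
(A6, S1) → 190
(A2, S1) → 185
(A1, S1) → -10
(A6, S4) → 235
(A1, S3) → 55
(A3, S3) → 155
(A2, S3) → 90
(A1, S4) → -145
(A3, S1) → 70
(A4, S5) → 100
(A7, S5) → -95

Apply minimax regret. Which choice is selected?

A5

Column bests: S1=210, S2=245, S3=235, S4=295, S5=220.
A1 regrets: 220, 80, 180, 440, 165 → max 440
A2 regrets: 25, 280, 145, 365, 340 → max 365
A3 regrets: 140, 0, 80, 195, 190 → max 195
A4 regrets: 0, 340, 0, 310, 120 → max 340
A5 regrets: 20, 150, 185, 0, 0 → max 185
A6 regrets: 20, 140, 250, 60, 5 → max 250
A7 regrets: 355, 120, 140, 120, 315 → max 355
Smallest max regret = 185 → A5.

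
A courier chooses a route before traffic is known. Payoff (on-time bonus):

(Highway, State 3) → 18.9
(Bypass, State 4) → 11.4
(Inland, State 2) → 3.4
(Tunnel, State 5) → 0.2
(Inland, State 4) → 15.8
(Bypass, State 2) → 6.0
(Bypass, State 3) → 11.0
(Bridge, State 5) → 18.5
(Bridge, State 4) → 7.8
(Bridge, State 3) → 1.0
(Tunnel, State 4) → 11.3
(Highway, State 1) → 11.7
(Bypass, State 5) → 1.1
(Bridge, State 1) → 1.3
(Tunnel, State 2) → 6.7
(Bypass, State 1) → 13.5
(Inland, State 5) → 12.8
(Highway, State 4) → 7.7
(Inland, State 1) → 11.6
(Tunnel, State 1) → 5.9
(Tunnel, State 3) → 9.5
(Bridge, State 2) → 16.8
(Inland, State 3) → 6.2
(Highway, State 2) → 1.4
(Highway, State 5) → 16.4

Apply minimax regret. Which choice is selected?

Column bests: State 1=13.5, State 2=16.8, State 3=18.9, State 4=15.8, State 5=18.5.
Bridge regrets: 12.2, 0.0, 17.9, 8.0, 0.0 → max 17.9
Inland regrets: 1.9, 13.4, 12.7, 0.0, 5.7 → max 13.4
Highway regrets: 1.8, 15.4, 0.0, 8.1, 2.1 → max 15.4
Tunnel regrets: 7.6, 10.1, 9.4, 4.5, 18.3 → max 18.3
Bypass regrets: 0.0, 10.8, 7.9, 4.4, 17.4 → max 17.4
Smallest max regret = 13.4 → Inland.

Inland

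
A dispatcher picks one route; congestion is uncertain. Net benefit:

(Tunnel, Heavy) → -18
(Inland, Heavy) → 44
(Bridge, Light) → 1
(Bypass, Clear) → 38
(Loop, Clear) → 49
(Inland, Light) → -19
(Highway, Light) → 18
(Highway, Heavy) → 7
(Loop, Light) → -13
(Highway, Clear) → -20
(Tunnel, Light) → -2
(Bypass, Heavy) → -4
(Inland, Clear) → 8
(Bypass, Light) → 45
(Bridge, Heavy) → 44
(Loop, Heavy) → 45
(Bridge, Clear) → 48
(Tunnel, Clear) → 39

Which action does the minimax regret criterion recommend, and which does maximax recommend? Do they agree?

Column bests: Clear=49, Light=45, Heavy=45.
Highway regrets: 69, 27, 38 → max 69
Inland regrets: 41, 64, 1 → max 64
Tunnel regrets: 10, 47, 63 → max 63
Loop regrets: 0, 58, 0 → max 58
Bridge regrets: 1, 44, 1 → max 44
Bypass regrets: 11, 0, 49 → max 49
Smallest max regret = 44 → Bridge.
Row maxima: Highway=18, Inland=44, Tunnel=39, Loop=49, Bridge=48, Bypass=45
Best best-case = 49 → Loop.

minimax regret → Bridge; maximax → Loop (disagree)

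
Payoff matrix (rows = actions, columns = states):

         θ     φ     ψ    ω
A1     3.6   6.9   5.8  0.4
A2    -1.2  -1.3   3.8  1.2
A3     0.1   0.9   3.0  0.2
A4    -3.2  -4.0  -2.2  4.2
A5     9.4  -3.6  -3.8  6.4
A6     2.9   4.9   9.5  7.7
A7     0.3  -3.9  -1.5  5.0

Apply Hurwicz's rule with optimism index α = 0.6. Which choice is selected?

A6

A1: 0.6·6.9 + 0.4·0.4 = 4.3
A2: 0.6·3.8 + 0.4·(-1.3) = 1.76
A3: 0.6·3.0 + 0.4·0.1 = 1.84
A4: 0.6·4.2 + 0.4·(-4.0) = 0.92
A5: 0.6·9.4 + 0.4·(-3.8) = 4.12
A6: 0.6·9.5 + 0.4·2.9 = 6.86
A7: 0.6·5.0 + 0.4·(-3.9) = 1.44
Highest Hurwicz score = 6.86 → A6.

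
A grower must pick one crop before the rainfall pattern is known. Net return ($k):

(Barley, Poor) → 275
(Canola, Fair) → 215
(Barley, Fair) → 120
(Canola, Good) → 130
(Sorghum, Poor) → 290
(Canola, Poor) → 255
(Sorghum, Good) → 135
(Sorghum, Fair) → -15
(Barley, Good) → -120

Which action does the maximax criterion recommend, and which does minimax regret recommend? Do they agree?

maximax → Sorghum; minimax regret → Canola (disagree)

Row maxima: Sorghum=290, Canola=255, Barley=275
Best best-case = 290 → Sorghum.
Column bests: Poor=290, Fair=215, Good=135.
Sorghum regrets: 0, 230, 0 → max 230
Canola regrets: 35, 0, 5 → max 35
Barley regrets: 15, 95, 255 → max 255
Smallest max regret = 35 → Canola.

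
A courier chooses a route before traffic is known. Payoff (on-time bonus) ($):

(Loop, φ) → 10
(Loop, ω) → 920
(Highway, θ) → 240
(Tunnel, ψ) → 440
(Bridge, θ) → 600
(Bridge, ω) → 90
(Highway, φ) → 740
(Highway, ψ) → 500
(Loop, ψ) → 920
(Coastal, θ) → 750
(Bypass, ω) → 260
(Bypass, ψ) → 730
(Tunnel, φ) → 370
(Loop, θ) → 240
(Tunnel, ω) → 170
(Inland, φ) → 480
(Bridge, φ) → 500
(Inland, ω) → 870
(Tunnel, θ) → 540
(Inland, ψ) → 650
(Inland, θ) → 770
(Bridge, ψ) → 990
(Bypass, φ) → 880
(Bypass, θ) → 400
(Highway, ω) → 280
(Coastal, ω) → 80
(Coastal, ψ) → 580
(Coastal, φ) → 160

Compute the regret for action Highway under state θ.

530

Best payoff under θ is 770.
Regret = 770 − 240 = 530.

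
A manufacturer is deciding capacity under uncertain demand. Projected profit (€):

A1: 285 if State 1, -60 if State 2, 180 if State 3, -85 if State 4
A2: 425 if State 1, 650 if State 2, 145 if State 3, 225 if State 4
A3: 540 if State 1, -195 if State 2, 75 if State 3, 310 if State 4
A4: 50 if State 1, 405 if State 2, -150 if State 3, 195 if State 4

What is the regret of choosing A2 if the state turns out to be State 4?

Best payoff under State 4 is 310.
Regret = 310 − 225 = 85.

85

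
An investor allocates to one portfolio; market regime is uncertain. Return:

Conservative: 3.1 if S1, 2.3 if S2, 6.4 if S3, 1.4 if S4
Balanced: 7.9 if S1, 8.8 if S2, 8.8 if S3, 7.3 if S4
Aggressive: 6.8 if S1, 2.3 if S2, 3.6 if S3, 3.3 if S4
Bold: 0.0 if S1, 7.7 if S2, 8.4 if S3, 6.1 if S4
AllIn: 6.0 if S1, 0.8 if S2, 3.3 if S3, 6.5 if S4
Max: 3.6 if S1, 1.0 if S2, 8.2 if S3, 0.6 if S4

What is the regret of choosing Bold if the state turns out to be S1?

7.9

Best payoff under S1 is 7.9.
Regret = 7.9 − 0.0 = 7.9.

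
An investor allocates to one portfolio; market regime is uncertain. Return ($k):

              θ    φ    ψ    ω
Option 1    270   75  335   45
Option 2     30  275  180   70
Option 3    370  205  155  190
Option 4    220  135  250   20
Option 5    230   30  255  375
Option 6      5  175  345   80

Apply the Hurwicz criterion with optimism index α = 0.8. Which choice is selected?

Option 1: 0.8·335 + 0.2·45 = 277
Option 2: 0.8·275 + 0.2·30 = 226
Option 3: 0.8·370 + 0.2·155 = 327
Option 4: 0.8·250 + 0.2·20 = 204
Option 5: 0.8·375 + 0.2·30 = 306
Option 6: 0.8·345 + 0.2·5 = 277
Highest Hurwicz score = 327 → Option 3.

Option 3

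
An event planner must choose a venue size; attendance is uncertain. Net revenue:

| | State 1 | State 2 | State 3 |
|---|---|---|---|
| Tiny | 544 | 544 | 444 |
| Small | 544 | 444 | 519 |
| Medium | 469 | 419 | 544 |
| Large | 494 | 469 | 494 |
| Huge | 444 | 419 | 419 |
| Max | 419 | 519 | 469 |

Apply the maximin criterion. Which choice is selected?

Large

Row minima: Tiny=444, Small=444, Medium=419, Large=469, Huge=419, Max=419
Best worst-case = 469 → Large.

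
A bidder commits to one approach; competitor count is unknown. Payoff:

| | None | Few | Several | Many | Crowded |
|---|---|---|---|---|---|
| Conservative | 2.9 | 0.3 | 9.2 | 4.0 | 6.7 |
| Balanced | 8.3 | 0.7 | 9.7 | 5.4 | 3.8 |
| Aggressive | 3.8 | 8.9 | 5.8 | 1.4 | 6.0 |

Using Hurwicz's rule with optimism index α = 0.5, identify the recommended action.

Balanced

Conservative: 0.5·9.2 + 0.5·0.3 = 4.75
Balanced: 0.5·9.7 + 0.5·0.7 = 5.2
Aggressive: 0.5·8.9 + 0.5·1.4 = 5.15
Highest Hurwicz score = 5.2 → Balanced.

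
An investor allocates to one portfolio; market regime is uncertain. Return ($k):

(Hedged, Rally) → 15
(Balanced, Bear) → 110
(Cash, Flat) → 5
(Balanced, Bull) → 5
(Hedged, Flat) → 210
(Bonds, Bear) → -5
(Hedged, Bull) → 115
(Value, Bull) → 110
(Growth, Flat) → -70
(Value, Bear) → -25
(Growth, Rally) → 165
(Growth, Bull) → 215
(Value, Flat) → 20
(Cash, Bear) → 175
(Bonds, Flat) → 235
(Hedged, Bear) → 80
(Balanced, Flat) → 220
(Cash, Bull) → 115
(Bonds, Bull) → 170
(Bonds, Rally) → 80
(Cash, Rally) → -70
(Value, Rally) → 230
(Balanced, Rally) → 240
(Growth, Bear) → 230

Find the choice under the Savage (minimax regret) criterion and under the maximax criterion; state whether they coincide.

minimax regret → Balanced; maximax → Balanced (agree)

Column bests: Bear=230, Flat=235, Bull=215, Rally=240.
Value regrets: 255, 215, 105, 10 → max 255
Growth regrets: 0, 305, 0, 75 → max 305
Bonds regrets: 235, 0, 45, 160 → max 235
Cash regrets: 55, 230, 100, 310 → max 310
Hedged regrets: 150, 25, 100, 225 → max 225
Balanced regrets: 120, 15, 210, 0 → max 210
Smallest max regret = 210 → Balanced.
Row maxima: Value=230, Growth=230, Bonds=235, Cash=175, Hedged=210, Balanced=240
Best best-case = 240 → Balanced.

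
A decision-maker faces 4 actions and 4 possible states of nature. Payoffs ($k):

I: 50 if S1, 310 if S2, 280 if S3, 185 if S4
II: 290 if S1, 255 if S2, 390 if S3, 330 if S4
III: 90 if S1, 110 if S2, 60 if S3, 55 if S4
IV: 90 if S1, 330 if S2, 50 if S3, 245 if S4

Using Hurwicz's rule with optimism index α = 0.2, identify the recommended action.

II

I: 0.2·310 + 0.8·50 = 102
II: 0.2·390 + 0.8·255 = 282
III: 0.2·110 + 0.8·55 = 66
IV: 0.2·330 + 0.8·50 = 106
Highest Hurwicz score = 282 → II.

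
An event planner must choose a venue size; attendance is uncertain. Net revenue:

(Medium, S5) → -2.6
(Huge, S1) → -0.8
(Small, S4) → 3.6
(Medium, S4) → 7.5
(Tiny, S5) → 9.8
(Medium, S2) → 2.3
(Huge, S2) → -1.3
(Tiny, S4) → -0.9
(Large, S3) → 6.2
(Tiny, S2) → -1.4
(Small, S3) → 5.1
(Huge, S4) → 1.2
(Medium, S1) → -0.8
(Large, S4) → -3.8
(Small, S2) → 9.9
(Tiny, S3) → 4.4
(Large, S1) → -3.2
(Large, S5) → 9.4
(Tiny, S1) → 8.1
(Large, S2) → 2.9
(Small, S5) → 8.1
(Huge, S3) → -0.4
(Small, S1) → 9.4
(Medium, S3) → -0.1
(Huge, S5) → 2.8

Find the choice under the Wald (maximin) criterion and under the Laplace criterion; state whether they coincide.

Row minima: Tiny=-1.4, Small=3.6, Medium=-2.6, Large=-3.8, Huge=-1.3
Best worst-case = 3.6 → Small.
Row averages: Tiny=4, Small=7.22, Medium=1.26, Large=2.3, Huge=0.3
Highest average = 7.22 → Small.

maximin → Small; laplace → Small (agree)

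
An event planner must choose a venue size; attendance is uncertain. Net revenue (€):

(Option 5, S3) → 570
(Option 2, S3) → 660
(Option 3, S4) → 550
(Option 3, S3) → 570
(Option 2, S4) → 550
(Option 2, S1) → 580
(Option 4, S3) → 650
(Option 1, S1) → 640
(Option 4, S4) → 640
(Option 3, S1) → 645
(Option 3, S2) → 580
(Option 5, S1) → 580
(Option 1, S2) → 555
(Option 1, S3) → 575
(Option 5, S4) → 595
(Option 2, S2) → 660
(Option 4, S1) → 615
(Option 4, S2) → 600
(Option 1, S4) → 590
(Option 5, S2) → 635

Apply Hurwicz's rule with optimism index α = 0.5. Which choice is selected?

Option 1: 0.5·640 + 0.5·555 = 597.5
Option 2: 0.5·660 + 0.5·550 = 605
Option 3: 0.5·645 + 0.5·550 = 597.5
Option 4: 0.5·650 + 0.5·600 = 625
Option 5: 0.5·635 + 0.5·570 = 602.5
Highest Hurwicz score = 625 → Option 4.

Option 4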